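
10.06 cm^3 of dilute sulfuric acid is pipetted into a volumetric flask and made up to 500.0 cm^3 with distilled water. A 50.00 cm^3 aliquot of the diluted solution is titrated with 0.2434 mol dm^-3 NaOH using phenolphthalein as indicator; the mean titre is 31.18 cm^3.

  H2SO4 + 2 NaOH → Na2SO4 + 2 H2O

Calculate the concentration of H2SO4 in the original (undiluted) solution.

n(NaOH) = 0.03118 × 0.2434 = 7.589 × 10^-3 mol
From the 1:2 ratio, n(H2SO4) in the aliquot = 1/2 × 7.589 × 10^-3 = 3.795 × 10^-3 mol
[H2SO4]_dilute = 3.795 × 10^-3 / 0.05000 = 0.07589 mol/L
Dilution factor = 500.0 / 10.06 = 49.70
[H2SO4]_stock = 0.07589 × 49.70 = 3.772 mol/L

3.772 mol/L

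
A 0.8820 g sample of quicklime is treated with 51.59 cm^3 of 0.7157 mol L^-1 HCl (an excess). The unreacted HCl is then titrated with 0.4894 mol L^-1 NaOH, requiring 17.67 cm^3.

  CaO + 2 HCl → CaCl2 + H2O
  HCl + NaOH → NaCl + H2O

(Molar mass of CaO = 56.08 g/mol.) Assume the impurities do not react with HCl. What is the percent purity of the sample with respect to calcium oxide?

n(HCl) added = 0.05159 × 0.7157 = 0.03692 mol
n(NaOH) used in back-titration = 0.01767 × 0.4894 = 8.648 × 10^-3 mol
n(HCl) left over = 8.648 × 10^-3 mol (1:1 ratio)
n(HCl) consumed by analyte = 0.03692 − 8.648 × 10^-3 = 0.02828 mol
From the 1:2 ratio, n(CaO) = 1/2 × 0.02828 = 0.01414 mol
mass of CaO = 0.01414 × 56.08 = 0.7928 g
% CaO = 0.7928 / 0.8820 × 100 = 89.89 %

89.89 %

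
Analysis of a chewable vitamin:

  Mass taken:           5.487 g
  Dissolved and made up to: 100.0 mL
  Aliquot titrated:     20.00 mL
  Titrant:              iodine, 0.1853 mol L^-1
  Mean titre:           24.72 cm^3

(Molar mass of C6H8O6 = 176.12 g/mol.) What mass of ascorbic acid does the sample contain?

C6H8O6 + I2 → C6H6O6 + 2 HI
n(I2) per titration = 0.02472 × 0.1853 = 4.581 × 10^-3 mol
n(C6H8O6) in each aliquot = 4.581 × 10^-3 mol (1:1 ratio)
n(C6H8O6) in the whole flask = 4.581 × 10^-3 × 100.0/20.00 = 0.02290 mol
mass of C6H8O6 = 0.02290 × 176.12 = 4.034 g

4.034 g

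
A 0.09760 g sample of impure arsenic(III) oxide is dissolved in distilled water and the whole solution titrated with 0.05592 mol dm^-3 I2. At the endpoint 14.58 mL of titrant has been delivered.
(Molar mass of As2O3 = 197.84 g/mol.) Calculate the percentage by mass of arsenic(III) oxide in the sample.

82.63 %

As2O3 + 2 I2 + 2 H2O → As2O5 + 4 HI
n(I2) = 0.01458 L × 0.05592 mol/L = 8.153 × 10^-4 mol
From the 1:2 ratio, n(As2O3) = 1/2 × 8.153 × 10^-4 = 4.077 × 10^-4 mol
mass of As2O3 = 4.077 × 10^-4 × 197.84 g/mol = 0.08065 g
% As2O3 = 0.08065 / 0.09760 × 100 = 82.63 %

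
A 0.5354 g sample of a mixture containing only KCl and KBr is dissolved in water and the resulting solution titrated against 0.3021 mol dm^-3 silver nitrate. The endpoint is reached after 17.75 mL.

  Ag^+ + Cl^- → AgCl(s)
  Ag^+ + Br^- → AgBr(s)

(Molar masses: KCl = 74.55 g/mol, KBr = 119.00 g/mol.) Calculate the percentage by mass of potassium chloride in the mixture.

32.17 %

n(AgNO3) = 0.01775 × 0.3021 = 5.362 × 10^-3 mol
Let x = n(KCl), y = n(KBr).
Titrant: 1x + 1y = 5.362 × 10^-3;  mass: 74.55x + 119.00y = 0.5354
Solving, x = 2.311 × 10^-3 mol, y = 3.052 × 10^-3 mol
mass of KCl = 2.311 × 10^-3 × 74.55 = 0.1723 g
% KCl = 0.1723 / 0.5354 × 100 = 32.17 %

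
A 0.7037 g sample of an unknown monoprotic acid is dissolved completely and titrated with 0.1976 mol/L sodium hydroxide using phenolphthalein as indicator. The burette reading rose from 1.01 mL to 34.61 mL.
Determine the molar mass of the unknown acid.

n(NaOH) = 0.03360 L × 0.1976 mol/L = 6.639 × 10^-3 mol
n(HA) = 6.639 × 10^-3 mol (1:1 ratio)
M = m / n = 0.7037 g / 6.639 × 10^-3 mol = 106.0 g/mol

106.0 g/mol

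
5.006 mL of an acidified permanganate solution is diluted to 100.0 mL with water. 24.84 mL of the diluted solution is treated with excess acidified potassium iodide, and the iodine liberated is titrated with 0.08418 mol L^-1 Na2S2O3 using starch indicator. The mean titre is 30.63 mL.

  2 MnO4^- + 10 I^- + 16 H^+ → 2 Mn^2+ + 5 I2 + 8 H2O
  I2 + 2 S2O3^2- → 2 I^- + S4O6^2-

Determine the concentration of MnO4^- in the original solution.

0.4147 mol/L

n(S2O3^2-) = 0.03063 × 0.08418 = 2.578 × 10^-3 mol
n(I2) = n(S2O3^2-)/2 = 1.289 × 10^-3 mol
From the 2:5 ratio, n(MnO4^-) in the aliquot = 2/5 × 1.289 × 10^-3 = 5.157 × 10^-4 mol
[MnO4^-]_dilute = 5.157 × 10^-4 / 0.02484 = 0.02076 mol/L
[MnO4^-]_original = 0.02076 × 100.0/5.006 = 0.4147 mol/L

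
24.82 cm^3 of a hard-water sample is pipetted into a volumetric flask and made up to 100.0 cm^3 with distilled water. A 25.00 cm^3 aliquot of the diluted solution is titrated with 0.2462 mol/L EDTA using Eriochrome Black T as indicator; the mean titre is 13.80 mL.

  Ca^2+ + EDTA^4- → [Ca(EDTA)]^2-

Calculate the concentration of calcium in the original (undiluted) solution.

0.5476 mol/L

n(EDTA) = 0.01380 × 0.2462 = 3.398 × 10^-3 mol
n(Ca2+) in the aliquot = 3.398 × 10^-3 mol (1:1 ratio)
[Ca2+]_dilute = 3.398 × 10^-3 / 0.02500 = 0.1359 mol/L
Dilution factor = 100.0 / 24.82 = 4.029
[Ca2+]_stock = 0.1359 × 4.029 = 0.5476 mol/L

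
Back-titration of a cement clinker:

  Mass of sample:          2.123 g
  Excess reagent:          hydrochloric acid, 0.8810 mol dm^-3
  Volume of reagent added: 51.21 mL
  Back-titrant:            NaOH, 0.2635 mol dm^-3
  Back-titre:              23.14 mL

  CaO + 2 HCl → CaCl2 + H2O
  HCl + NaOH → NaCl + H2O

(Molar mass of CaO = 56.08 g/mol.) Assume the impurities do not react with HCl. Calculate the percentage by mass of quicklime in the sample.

n(HCl) added = 0.05121 × 0.8810 = 0.04512 mol
n(NaOH) used in back-titration = 0.02314 × 0.2635 = 6.097 × 10^-3 mol
n(HCl) left over = 6.097 × 10^-3 mol (1:1 ratio)
n(HCl) consumed by analyte = 0.04512 − 6.097 × 10^-3 = 0.03902 mol
From the 1:2 ratio, n(CaO) = 1/2 × 0.03902 = 0.01951 mol
mass of CaO = 0.01951 × 56.08 = 1.094 g
% CaO = 1.094 / 2.123 × 100 = 51.53 %

51.53 %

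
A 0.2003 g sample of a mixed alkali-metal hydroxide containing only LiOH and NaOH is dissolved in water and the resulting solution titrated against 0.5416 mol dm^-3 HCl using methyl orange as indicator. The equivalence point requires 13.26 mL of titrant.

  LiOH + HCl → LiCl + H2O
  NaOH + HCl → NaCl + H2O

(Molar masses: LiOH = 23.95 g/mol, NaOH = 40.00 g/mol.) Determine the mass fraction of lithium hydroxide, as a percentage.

n(HCl) = 0.01326 × 0.5416 = 7.182 × 10^-3 mol
Let x = n(LiOH), y = n(NaOH).
Titrant: 1x + 1y = 7.182 × 10^-3;  mass: 23.95x + 40.00y = 0.2003
Solving, x = 5.418 × 10^-3 mol, y = 1.763 × 10^-3 mol
mass of LiOH = 5.418 × 10^-3 × 23.95 = 0.1298 g
% LiOH = 0.1298 / 0.2003 × 100 = 64.79 %

64.79 %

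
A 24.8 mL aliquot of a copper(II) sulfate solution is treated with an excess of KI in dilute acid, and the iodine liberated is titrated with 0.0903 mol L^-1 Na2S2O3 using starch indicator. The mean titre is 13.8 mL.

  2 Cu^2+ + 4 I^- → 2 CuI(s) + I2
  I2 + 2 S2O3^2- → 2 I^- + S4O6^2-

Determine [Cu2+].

0.0502 mol/L

n(S2O3^2-) = 0.0138 × 0.0903 = 1.25 × 10^-3 mol
n(I2) = n(S2O3^2-)/2 = 6.23 × 10^-4 mol
From the 2:1 ratio, n(Cu2+) in the aliquot = 2/1 × 6.23 × 10^-4 = 1.25 × 10^-3 mol
[Cu2+] = 1.25 × 10^-3 / 0.0248 = 0.0502 mol/L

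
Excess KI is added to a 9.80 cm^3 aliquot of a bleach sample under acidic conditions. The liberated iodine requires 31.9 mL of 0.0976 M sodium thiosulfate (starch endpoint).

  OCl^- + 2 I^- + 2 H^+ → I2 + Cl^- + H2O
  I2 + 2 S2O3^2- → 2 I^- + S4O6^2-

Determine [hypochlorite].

n(S2O3^2-) = 0.0319 × 0.0976 = 3.11 × 10^-3 mol
n(I2) = n(S2O3^2-)/2 = 1.56 × 10^-3 mol
n(OCl^-) in the aliquot = 1.56 × 10^-3 mol (1:1 ratio)
[OCl^-] = 1.56 × 10^-3 / 0.00980 = 0.159 mol/L

0.159 M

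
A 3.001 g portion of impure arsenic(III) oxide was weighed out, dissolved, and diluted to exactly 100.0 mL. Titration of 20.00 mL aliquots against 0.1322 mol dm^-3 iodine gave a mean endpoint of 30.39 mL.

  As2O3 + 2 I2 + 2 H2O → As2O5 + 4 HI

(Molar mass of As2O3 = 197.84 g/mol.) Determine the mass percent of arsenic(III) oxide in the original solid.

n(I2) per titration = 0.03039 × 0.1322 = 4.018 × 10^-3 mol
From the 1:2 ratio, n(As2O3) in each aliquot = 1/2 × 4.018 × 10^-3 = 2.009 × 10^-3 mol
n(As2O3) in the whole flask = 2.009 × 10^-3 × 100.0/20.00 = 0.01004 mol
mass of As2O3 = 0.01004 × 197.84 = 1.987 g
% As2O3 = 1.987 / 3.001 × 100 = 66.21 %

66.21 %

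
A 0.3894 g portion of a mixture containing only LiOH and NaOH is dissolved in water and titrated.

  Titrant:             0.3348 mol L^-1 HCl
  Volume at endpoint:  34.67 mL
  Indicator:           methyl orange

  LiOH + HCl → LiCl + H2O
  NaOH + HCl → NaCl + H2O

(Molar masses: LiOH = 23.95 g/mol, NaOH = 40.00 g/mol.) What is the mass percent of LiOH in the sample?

n(HCl) = 0.03467 × 0.3348 = 0.01161 mol
Let x = n(LiOH), y = n(NaOH).
Titrant: 1x + 1y = 0.01161;  mass: 23.95x + 40.00y = 0.3894
Solving, x = 4.667 × 10^-3 mol, y = 6.941 × 10^-3 mol
mass of LiOH = 4.667 × 10^-3 × 23.95 = 0.1118 g
% LiOH = 0.1118 / 0.3894 × 100 = 28.70 %

28.70 %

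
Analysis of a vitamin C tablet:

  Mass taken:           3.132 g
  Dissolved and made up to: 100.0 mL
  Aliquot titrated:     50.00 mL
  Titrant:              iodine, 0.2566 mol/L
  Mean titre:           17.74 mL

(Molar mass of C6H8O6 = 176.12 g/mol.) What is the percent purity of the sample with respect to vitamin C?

51.19 %

C6H8O6 + I2 → C6H6O6 + 2 HI
n(I2) per titration = 0.01774 × 0.2566 = 4.552 × 10^-3 mol
n(C6H8O6) in each aliquot = 4.552 × 10^-3 mol (1:1 ratio)
n(C6H8O6) in the whole flask = 4.552 × 10^-3 × 100.0/50.00 = 9.104 × 10^-3 mol
mass of C6H8O6 = 9.104 × 10^-3 × 176.12 = 1.603 g
% C6H8O6 = 1.603 / 3.132 × 100 = 51.19 %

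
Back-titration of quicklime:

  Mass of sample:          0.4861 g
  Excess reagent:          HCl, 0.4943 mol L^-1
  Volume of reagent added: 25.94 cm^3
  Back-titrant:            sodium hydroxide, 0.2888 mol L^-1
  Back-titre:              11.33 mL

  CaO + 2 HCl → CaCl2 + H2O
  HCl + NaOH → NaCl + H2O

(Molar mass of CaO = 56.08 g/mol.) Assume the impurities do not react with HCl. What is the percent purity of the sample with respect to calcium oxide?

55.09 %

n(HCl) added = 0.02594 × 0.4943 = 0.01282 mol
n(NaOH) used in back-titration = 0.01133 × 0.2888 = 3.272 × 10^-3 mol
n(HCl) left over = 3.272 × 10^-3 mol (1:1 ratio)
n(HCl) consumed by analyte = 0.01282 − 3.272 × 10^-3 = 9.550 × 10^-3 mol
From the 1:2 ratio, n(CaO) = 1/2 × 9.550 × 10^-3 = 4.775 × 10^-3 mol
mass of CaO = 4.775 × 10^-3 × 56.08 = 0.2678 g
% CaO = 0.2678 / 0.4861 × 100 = 55.09 %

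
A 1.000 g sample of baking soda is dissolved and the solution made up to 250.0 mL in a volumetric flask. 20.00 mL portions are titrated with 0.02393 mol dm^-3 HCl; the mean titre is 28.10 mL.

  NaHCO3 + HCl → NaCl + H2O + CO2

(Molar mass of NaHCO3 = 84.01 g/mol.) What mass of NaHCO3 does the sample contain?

n(HCl) per titration = 0.02810 × 0.02393 = 6.724 × 10^-4 mol
n(NaHCO3) in each aliquot = 6.724 × 10^-4 mol (1:1 ratio)
n(NaHCO3) in the whole flask = 6.724 × 10^-4 × 250.0/20.00 = 8.405 × 10^-3 mol
mass of NaHCO3 = 8.405 × 10^-3 × 84.01 = 0.7061 g

0.7061 g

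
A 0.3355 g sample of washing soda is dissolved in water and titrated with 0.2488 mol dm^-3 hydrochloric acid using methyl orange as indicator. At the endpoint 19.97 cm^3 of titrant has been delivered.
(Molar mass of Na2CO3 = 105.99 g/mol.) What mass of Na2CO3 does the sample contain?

0.2633 g

Na2CO3 + 2 HCl → 2 NaCl + H2O + CO2
n(HCl) = 0.01997 L × 0.2488 mol/L = 4.969 × 10^-3 mol
From the 1:2 ratio, n(Na2CO3) = 1/2 × 4.969 × 10^-3 = 2.484 × 10^-3 mol
mass of Na2CO3 = 2.484 × 10^-3 × 105.99 g/mol = 0.2633 g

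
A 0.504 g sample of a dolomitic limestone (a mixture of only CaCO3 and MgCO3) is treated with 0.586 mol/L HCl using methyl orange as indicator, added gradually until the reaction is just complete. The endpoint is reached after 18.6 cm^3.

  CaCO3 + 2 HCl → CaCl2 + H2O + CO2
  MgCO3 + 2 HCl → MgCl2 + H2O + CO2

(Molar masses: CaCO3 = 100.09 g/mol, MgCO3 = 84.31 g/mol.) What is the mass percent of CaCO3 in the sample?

n(HCl) = 0.0186 × 0.586 = 0.0109 mol
Let x = n(CaCO3), y = n(MgCO3).
Titrant: 2x + 2y = 0.0109;  mass: 100.09x + 84.31y = 0.504
Solving, x = 2.82 × 10^-3 mol, y = 2.63 × 10^-3 mol
mass of CaCO3 = 2.82 × 10^-3 × 100.09 = 0.282 g
% CaCO3 = 0.282 / 0.504 × 100 = 56.0 %

56.0 %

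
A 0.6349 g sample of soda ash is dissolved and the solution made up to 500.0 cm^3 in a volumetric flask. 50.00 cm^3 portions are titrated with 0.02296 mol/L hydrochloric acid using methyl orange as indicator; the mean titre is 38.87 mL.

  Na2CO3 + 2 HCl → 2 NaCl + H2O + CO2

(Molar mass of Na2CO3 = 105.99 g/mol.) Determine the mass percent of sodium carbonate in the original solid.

74.49 %

n(HCl) per titration = 0.03887 × 0.02296 = 8.925 × 10^-4 mol
From the 1:2 ratio, n(Na2CO3) in each aliquot = 1/2 × 8.925 × 10^-4 = 4.462 × 10^-4 mol
n(Na2CO3) in the whole flask = 4.462 × 10^-4 × 500.0/50.00 = 4.462 × 10^-3 mol
mass of Na2CO3 = 4.462 × 10^-3 × 105.99 = 0.4730 g
% Na2CO3 = 0.4730 / 0.6349 × 100 = 74.49 %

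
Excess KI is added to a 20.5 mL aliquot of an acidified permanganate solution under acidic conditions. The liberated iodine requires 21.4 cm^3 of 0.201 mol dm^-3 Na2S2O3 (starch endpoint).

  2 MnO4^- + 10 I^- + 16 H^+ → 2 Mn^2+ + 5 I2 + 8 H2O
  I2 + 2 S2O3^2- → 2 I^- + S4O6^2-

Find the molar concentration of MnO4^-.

n(S2O3^2-) = 0.0214 × 0.201 = 4.30 × 10^-3 mol
n(I2) = n(S2O3^2-)/2 = 2.15 × 10^-3 mol
From the 2:5 ratio, n(MnO4^-) in the aliquot = 2/5 × 2.15 × 10^-3 = 8.60 × 10^-4 mol
[MnO4^-] = 8.60 × 10^-4 / 0.0205 = 0.0420 mol/L

0.0420 mol/L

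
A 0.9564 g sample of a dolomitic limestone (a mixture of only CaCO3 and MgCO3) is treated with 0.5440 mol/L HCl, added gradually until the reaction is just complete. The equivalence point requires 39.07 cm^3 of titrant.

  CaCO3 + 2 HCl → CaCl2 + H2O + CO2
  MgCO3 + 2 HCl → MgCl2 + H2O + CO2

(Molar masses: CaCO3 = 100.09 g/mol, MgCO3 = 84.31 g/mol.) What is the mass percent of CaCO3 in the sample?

40.08 %

n(HCl) = 0.03907 × 0.5440 = 0.02125 mol
Let x = n(CaCO3), y = n(MgCO3).
Titrant: 2x + 2y = 0.02125;  mass: 100.09x + 84.31y = 0.9564
Solving, x = 3.830 × 10^-3 mol, y = 6.797 × 10^-3 mol
mass of CaCO3 = 3.830 × 10^-3 × 100.09 = 0.3833 g
% CaCO3 = 0.3833 / 0.9564 × 100 = 40.08 %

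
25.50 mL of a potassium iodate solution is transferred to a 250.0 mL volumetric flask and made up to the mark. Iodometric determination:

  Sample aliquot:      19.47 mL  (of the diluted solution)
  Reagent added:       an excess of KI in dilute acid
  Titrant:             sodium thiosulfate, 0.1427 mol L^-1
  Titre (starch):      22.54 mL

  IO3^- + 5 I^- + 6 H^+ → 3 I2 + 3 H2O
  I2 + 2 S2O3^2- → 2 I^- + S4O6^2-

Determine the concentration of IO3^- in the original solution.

0.2699 mol/L

n(S2O3^2-) = 0.02254 × 0.1427 = 3.216 × 10^-3 mol
n(I2) = n(S2O3^2-)/2 = 1.608 × 10^-3 mol
From the 1:3 ratio, n(IO3^-) in the aliquot = 1/3 × 1.608 × 10^-3 = 5.361 × 10^-4 mol
[IO3^-]_dilute = 5.361 × 10^-4 / 0.01947 = 0.02753 mol/L
[IO3^-]_original = 0.02753 × 250.0/25.50 = 0.2699 mol/L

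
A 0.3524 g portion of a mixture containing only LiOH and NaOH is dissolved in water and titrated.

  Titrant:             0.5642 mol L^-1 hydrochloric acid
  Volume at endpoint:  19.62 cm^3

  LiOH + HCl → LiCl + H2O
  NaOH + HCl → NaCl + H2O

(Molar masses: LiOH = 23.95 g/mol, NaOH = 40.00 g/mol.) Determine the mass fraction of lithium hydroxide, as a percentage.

38.27 %

n(HCl) = 0.01962 × 0.5642 = 0.01107 mol
Let x = n(LiOH), y = n(NaOH).
Titrant: 1x + 1y = 0.01107;  mass: 23.95x + 40.00y = 0.3524
Solving, x = 5.631 × 10^-3 mol, y = 5.438 × 10^-3 mol
mass of LiOH = 5.631 × 10^-3 × 23.95 = 0.1349 g
% LiOH = 0.1349 / 0.3524 × 100 = 38.27 %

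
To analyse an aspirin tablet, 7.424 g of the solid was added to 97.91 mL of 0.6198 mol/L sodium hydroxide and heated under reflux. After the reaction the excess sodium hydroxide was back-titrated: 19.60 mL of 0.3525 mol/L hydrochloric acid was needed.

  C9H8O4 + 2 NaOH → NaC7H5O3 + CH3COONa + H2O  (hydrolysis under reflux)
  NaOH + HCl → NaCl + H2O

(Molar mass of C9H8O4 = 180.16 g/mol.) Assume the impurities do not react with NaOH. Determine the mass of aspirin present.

4.844 g

n(NaOH) added = 0.09791 × 0.6198 = 0.06068 mol
n(HCl) used in back-titration = 0.01960 × 0.3525 = 6.909 × 10^-3 mol
n(NaOH) left over = 6.909 × 10^-3 mol (1:1 ratio)
n(NaOH) consumed by analyte = 0.06068 − 6.909 × 10^-3 = 0.05378 mol
From the 1:2 ratio, n(C9H8O4) = 1/2 × 0.05378 = 0.02689 mol
mass of C9H8O4 = 0.02689 × 180.16 = 4.844 g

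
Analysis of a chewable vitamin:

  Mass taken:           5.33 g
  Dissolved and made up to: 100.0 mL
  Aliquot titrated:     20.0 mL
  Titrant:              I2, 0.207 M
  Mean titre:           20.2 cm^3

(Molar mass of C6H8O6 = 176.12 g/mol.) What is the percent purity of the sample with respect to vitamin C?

C6H8O6 + I2 → C6H6O6 + 2 HI
n(I2) per titration = 0.0202 × 0.207 = 4.18 × 10^-3 mol
n(C6H8O6) in each aliquot = 4.18 × 10^-3 mol (1:1 ratio)
n(C6H8O6) in the whole flask = 4.18 × 10^-3 × 100.0/20.0 = 0.0209 mol
mass of C6H8O6 = 0.0209 × 176.12 = 3.68 g
% C6H8O6 = 3.68 / 5.33 × 100 = 69.1 %

69.1 %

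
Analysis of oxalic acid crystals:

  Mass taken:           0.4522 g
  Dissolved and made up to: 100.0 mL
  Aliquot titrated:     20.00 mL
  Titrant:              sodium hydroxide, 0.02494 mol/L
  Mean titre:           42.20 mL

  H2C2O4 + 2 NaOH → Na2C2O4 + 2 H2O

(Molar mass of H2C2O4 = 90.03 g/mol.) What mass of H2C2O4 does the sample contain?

0.2369 g

n(NaOH) per titration = 0.04220 × 0.02494 = 1.052 × 10^-3 mol
From the 1:2 ratio, n(H2C2O4) in each aliquot = 1/2 × 1.052 × 10^-3 = 5.262 × 10^-4 mol
n(H2C2O4) in the whole flask = 5.262 × 10^-4 × 100.0/20.00 = 2.631 × 10^-3 mol
mass of H2C2O4 = 2.631 × 10^-3 × 90.03 = 0.2369 g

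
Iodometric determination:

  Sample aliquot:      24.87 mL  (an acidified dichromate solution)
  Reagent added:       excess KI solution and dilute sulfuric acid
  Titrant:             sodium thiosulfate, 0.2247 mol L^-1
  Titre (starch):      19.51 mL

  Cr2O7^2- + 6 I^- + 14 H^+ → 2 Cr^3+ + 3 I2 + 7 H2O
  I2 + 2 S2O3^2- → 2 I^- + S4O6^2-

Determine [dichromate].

0.02938 mol/L

n(S2O3^2-) = 0.01951 × 0.2247 = 4.384 × 10^-3 mol
n(I2) = n(S2O3^2-)/2 = 2.192 × 10^-3 mol
From the 1:3 ratio, n(Cr2O7^2-) in the aliquot = 1/3 × 2.192 × 10^-3 = 7.306 × 10^-4 mol
[Cr2O7^2-] = 7.306 × 10^-4 / 0.02487 = 0.02938 mol/L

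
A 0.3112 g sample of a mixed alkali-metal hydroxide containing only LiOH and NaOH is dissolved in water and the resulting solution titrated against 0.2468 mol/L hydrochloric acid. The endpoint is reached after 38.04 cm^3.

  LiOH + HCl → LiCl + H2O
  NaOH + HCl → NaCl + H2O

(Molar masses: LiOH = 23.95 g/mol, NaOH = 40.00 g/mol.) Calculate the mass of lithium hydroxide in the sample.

0.09600 g

n(HCl) = 0.03804 × 0.2468 = 9.388 × 10^-3 mol
Let x = n(LiOH), y = n(NaOH).
Titrant: 1x + 1y = 9.388 × 10^-3;  mass: 23.95x + 40.00y = 0.3112
Solving, x = 4.008 × 10^-3 mol, y = 5.380 × 10^-3 mol
mass of LiOH = 4.008 × 10^-3 × 23.95 = 0.09600 g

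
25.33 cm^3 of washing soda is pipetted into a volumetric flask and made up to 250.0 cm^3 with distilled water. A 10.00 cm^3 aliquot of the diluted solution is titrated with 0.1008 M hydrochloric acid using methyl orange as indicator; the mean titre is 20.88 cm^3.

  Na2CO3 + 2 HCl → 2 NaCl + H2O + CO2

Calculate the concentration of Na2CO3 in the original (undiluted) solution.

1.039 M

n(HCl) = 0.02088 × 0.1008 = 2.105 × 10^-3 mol
From the 1:2 ratio, n(Na2CO3) in the aliquot = 1/2 × 2.105 × 10^-3 = 1.052 × 10^-3 mol
[Na2CO3]_dilute = 1.052 × 10^-3 / 0.01000 = 0.1052 mol/L
Dilution factor = 250.0 / 25.33 = 9.870
[Na2CO3]_stock = 0.1052 × 9.870 = 1.039 mol/L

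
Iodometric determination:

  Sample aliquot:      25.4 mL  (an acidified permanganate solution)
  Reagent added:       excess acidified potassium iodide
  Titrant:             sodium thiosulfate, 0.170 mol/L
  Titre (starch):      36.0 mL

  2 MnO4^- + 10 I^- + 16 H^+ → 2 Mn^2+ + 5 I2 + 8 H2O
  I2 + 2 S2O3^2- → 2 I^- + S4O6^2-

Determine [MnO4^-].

0.0482 mol/L

n(S2O3^2-) = 0.0360 × 0.170 = 6.12 × 10^-3 mol
n(I2) = n(S2O3^2-)/2 = 3.06 × 10^-3 mol
From the 2:5 ratio, n(MnO4^-) in the aliquot = 2/5 × 3.06 × 10^-3 = 1.22 × 10^-3 mol
[MnO4^-] = 1.22 × 10^-3 / 0.0254 = 0.0482 mol/L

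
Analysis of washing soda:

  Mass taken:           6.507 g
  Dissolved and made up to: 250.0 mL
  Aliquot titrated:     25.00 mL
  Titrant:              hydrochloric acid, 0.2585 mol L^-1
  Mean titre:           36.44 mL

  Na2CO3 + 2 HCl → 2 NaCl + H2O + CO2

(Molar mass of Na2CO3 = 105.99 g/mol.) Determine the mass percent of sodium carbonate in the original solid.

76.72 %

n(HCl) per titration = 0.03644 × 0.2585 = 9.420 × 10^-3 mol
From the 1:2 ratio, n(Na2CO3) in each aliquot = 1/2 × 9.420 × 10^-3 = 4.710 × 10^-3 mol
n(Na2CO3) in the whole flask = 4.710 × 10^-3 × 250.0/25.00 = 0.04710 mol
mass of Na2CO3 = 0.04710 × 105.99 = 4.992 g
% Na2CO3 = 4.992 / 6.507 × 100 = 76.72 %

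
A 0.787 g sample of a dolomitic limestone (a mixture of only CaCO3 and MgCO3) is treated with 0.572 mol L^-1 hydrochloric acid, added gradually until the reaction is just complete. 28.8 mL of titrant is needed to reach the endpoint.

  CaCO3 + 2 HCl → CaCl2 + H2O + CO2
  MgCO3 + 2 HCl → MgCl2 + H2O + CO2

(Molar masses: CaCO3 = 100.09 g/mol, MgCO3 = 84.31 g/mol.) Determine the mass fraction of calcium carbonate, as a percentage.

n(HCl) = 0.0288 × 0.572 = 0.0165 mol
Let x = n(CaCO3), y = n(MgCO3).
Titrant: 2x + 2y = 0.0165;  mass: 100.09x + 84.31y = 0.787
Solving, x = 5.87 × 10^-3 mol, y = 2.37 × 10^-3 mol
mass of CaCO3 = 5.87 × 10^-3 × 100.09 = 0.587 g
% CaCO3 = 0.587 / 0.787 × 100 = 74.6 %

74.6 %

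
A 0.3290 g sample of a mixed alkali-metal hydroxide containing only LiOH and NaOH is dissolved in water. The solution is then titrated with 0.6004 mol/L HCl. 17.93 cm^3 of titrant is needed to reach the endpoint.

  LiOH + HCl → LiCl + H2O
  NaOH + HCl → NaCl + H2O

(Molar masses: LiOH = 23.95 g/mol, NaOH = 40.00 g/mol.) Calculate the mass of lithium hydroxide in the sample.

n(HCl) = 0.01793 × 0.6004 = 0.01077 mol
Let x = n(LiOH), y = n(NaOH).
Titrant: 1x + 1y = 0.01077;  mass: 23.95x + 40.00y = 0.3290
Solving, x = 6.331 × 10^-3 mol, y = 4.435 × 10^-3 mol
mass of LiOH = 6.331 × 10^-3 × 23.95 = 0.1516 g

0.1516 g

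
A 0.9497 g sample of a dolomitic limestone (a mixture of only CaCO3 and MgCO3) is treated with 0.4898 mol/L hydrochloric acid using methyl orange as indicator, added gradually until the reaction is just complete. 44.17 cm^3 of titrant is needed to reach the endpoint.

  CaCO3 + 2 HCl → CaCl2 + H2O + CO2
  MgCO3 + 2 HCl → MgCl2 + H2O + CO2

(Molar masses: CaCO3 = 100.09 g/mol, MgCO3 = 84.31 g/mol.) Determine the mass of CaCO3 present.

n(HCl) = 0.04417 × 0.4898 = 0.02163 mol
Let x = n(CaCO3), y = n(MgCO3).
Titrant: 2x + 2y = 0.02163;  mass: 100.09x + 84.31y = 0.9497
Solving, x = 2.389 × 10^-3 mol, y = 8.428 × 10^-3 mol
mass of CaCO3 = 2.389 × 10^-3 × 100.09 = 0.2391 g

0.2391 g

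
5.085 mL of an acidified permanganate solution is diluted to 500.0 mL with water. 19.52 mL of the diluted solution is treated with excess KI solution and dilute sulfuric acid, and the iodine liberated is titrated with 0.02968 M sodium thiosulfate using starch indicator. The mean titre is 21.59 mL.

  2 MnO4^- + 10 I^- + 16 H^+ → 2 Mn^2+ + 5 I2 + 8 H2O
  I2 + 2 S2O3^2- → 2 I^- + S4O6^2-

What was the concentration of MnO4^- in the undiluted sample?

0.6456 M

n(S2O3^2-) = 0.02159 × 0.02968 = 6.408 × 10^-4 mol
n(I2) = n(S2O3^2-)/2 = 3.204 × 10^-4 mol
From the 2:5 ratio, n(MnO4^-) in the aliquot = 2/5 × 3.204 × 10^-4 = 1.282 × 10^-4 mol
[MnO4^-]_dilute = 1.282 × 10^-4 / 0.01952 = 0.006565 mol/L
[MnO4^-]_original = 0.006565 × 500.0/5.085 = 0.6456 mol/L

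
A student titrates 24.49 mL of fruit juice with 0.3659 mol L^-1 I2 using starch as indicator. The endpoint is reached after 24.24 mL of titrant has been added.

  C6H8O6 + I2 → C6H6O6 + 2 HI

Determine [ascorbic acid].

n(I2) = 0.02424 L × 0.3659 mol/L = 8.869 × 10^-3 mol
n(C6H8O6) = 8.869 × 10^-3 mol (1:1 mole ratio)
[C6H8O6] = 8.869 × 10^-3 mol / 0.02449 L = 0.3622 mol/L

0.3622 mol/L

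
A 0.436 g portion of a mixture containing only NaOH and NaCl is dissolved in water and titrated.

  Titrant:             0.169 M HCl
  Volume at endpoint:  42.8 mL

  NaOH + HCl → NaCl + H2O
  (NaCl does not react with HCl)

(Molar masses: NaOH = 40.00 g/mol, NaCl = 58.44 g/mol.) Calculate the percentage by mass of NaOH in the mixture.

66.4 %

n(HCl) = 0.0428 × 0.169 = 7.23 × 10^-3 mol
Let x = n(NaOH), y = n(NaCl).
Titrant: 1x = 7.23 × 10^-3;  mass: 40.00x + 58.44y = 0.436
Solving, x = 7.23 × 10^-3 mol, y = 2.51 × 10^-3 mol
mass of NaOH = 7.23 × 10^-3 × 40.00 = 0.289 g
% NaOH = 0.289 / 0.436 × 100 = 66.4 %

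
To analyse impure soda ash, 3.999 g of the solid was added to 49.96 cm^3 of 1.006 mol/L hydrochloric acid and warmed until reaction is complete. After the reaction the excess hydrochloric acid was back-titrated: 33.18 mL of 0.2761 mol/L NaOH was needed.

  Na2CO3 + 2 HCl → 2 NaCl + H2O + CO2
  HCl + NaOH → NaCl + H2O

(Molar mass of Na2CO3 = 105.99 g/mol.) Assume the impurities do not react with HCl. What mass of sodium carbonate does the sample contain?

2.178 g

n(HCl) added = 0.04996 × 1.006 = 0.05026 mol
n(NaOH) used in back-titration = 0.03318 × 0.2761 = 9.161 × 10^-3 mol
n(HCl) left over = 9.161 × 10^-3 mol (1:1 ratio)
n(HCl) consumed by analyte = 0.05026 − 9.161 × 10^-3 = 0.04110 mol
From the 1:2 ratio, n(Na2CO3) = 1/2 × 0.04110 = 0.02055 mol
mass of Na2CO3 = 0.02055 × 105.99 = 2.178 g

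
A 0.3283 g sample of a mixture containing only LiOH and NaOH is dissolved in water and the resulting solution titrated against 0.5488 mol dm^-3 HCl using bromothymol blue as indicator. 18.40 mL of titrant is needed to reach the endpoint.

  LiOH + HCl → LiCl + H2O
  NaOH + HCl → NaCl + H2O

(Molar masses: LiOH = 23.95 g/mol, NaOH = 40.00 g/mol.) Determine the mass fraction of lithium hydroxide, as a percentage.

34.37 %

n(HCl) = 0.01840 × 0.5488 = 0.01010 mol
Let x = n(LiOH), y = n(NaOH).
Titrant: 1x + 1y = 0.01010;  mass: 23.95x + 40.00y = 0.3283
Solving, x = 4.711 × 10^-3 mol, y = 5.387 × 10^-3 mol
mass of LiOH = 4.711 × 10^-3 × 23.95 = 0.1128 g
% LiOH = 0.1128 / 0.3283 × 100 = 34.37 %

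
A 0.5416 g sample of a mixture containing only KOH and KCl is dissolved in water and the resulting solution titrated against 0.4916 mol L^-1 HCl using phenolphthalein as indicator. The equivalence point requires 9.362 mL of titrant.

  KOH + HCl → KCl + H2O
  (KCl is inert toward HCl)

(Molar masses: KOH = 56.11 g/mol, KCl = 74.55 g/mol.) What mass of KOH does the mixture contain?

n(HCl) = 0.009362 × 0.4916 = 4.602 × 10^-3 mol
Let x = n(KOH), y = n(KCl).
Titrant: 1x = 4.602 × 10^-3;  mass: 56.11x + 74.55y = 0.5416
Solving, x = 4.602 × 10^-3 mol, y = 3.801 × 10^-3 mol
mass of KOH = 4.602 × 10^-3 × 56.11 = 0.2582 g

0.2582 g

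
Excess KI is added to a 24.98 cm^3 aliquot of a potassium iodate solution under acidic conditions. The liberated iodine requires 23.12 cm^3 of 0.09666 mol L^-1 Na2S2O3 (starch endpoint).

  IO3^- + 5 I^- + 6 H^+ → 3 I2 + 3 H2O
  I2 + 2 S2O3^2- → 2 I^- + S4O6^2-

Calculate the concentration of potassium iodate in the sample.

0.01491 mol/L

n(S2O3^2-) = 0.02312 × 0.09666 = 2.235 × 10^-3 mol
n(I2) = n(S2O3^2-)/2 = 1.117 × 10^-3 mol
From the 1:3 ratio, n(IO3^-) in the aliquot = 1/3 × 1.117 × 10^-3 = 3.725 × 10^-4 mol
[IO3^-] = 3.725 × 10^-4 / 0.02498 = 0.01491 mol/L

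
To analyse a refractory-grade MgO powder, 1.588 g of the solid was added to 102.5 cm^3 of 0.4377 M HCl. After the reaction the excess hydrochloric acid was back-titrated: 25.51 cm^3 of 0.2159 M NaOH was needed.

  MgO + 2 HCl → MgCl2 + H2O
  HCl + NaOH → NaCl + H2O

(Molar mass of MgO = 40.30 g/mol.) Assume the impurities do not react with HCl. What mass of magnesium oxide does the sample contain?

n(HCl) added = 0.1025 × 0.4377 = 0.04486 mol
n(NaOH) used in back-titration = 0.02551 × 0.2159 = 5.508 × 10^-3 mol
n(HCl) left over = 5.508 × 10^-3 mol (1:1 ratio)
n(HCl) consumed by analyte = 0.04486 − 5.508 × 10^-3 = 0.03936 mol
From the 1:2 ratio, n(MgO) = 1/2 × 0.03936 = 0.01968 mol
mass of MgO = 0.01968 × 40.30 = 0.7930 g

0.7930 g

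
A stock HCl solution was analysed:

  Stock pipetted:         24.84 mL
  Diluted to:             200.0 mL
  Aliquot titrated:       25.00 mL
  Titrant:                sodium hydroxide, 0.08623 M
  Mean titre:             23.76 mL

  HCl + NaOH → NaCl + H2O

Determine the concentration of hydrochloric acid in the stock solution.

0.6598 M

n(NaOH) = 0.02376 × 0.08623 = 2.049 × 10^-3 mol
n(HCl) in the aliquot = 2.049 × 10^-3 mol (1:1 ratio)
[HCl]_dilute = 2.049 × 10^-3 / 0.02500 = 0.08195 mol/L
Dilution factor = 200.0 / 24.84 = 8.052
[HCl]_stock = 0.08195 × 8.052 = 0.6598 mol/L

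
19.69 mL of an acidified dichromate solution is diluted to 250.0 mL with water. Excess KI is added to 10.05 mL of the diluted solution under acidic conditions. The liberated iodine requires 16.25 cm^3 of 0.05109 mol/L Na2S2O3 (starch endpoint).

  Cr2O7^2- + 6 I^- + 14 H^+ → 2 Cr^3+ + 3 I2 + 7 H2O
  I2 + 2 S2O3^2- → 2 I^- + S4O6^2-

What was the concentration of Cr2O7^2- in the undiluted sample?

n(S2O3^2-) = 0.01625 × 0.05109 = 8.302 × 10^-4 mol
n(I2) = n(S2O3^2-)/2 = 4.151 × 10^-4 mol
From the 1:3 ratio, n(Cr2O7^2-) in the aliquot = 1/3 × 4.151 × 10^-4 = 1.384 × 10^-4 mol
[Cr2O7^2-]_dilute = 1.384 × 10^-4 / 0.01005 = 0.01377 mol/L
[Cr2O7^2-]_original = 0.01377 × 250.0/19.69 = 0.1748 mol/L

0.1748 mol/L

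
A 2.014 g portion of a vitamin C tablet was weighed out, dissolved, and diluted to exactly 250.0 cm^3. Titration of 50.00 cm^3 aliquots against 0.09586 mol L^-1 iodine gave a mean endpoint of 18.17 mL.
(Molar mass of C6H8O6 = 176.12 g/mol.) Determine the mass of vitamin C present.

1.534 g

C6H8O6 + I2 → C6H6O6 + 2 HI
n(I2) per titration = 0.01817 × 0.09586 = 1.742 × 10^-3 mol
n(C6H8O6) in each aliquot = 1.742 × 10^-3 mol (1:1 ratio)
n(C6H8O6) in the whole flask = 1.742 × 10^-3 × 250.0/50.00 = 8.709 × 10^-3 mol
mass of C6H8O6 = 8.709 × 10^-3 × 176.12 = 1.534 g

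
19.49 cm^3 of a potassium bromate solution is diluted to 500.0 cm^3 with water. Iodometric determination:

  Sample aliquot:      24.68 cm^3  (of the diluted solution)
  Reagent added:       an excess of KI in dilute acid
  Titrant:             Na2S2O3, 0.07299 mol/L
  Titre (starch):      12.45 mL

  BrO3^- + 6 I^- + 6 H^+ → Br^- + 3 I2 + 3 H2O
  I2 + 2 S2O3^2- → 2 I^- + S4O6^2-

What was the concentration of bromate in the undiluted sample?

0.1574 mol/L

n(S2O3^2-) = 0.01245 × 0.07299 = 9.087 × 10^-4 mol
n(I2) = n(S2O3^2-)/2 = 4.544 × 10^-4 mol
From the 1:3 ratio, n(BrO3^-) in the aliquot = 1/3 × 4.544 × 10^-4 = 1.515 × 10^-4 mol
[BrO3^-]_dilute = 1.515 × 10^-4 / 0.02468 = 0.006137 mol/L
[BrO3^-]_original = 0.006137 × 500.0/19.49 = 0.1574 mol/L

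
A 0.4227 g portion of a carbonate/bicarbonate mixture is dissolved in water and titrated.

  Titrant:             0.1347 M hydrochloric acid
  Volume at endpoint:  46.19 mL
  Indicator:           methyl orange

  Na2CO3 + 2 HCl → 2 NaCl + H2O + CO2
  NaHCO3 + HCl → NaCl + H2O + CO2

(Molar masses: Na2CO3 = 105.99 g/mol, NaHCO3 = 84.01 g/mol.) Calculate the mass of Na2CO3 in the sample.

n(HCl) = 0.04619 × 0.1347 = 6.222 × 10^-3 mol
Let x = n(Na2CO3), y = n(NaHCO3).
Titrant: 2x + 1y = 6.222 × 10^-3;  mass: 105.99x + 84.01y = 0.4227
Solving, x = 1.612 × 10^-3 mol, y = 2.998 × 10^-3 mol
mass of Na2CO3 = 1.612 × 10^-3 × 105.99 = 0.1709 g

0.1709 g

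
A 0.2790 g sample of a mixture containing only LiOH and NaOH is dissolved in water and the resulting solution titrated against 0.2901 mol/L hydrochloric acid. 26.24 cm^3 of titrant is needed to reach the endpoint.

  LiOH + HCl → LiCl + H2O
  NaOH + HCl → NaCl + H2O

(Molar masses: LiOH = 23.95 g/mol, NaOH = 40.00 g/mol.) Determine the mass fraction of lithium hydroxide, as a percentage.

n(HCl) = 0.02624 × 0.2901 = 7.612 × 10^-3 mol
Let x = n(LiOH), y = n(NaOH).
Titrant: 1x + 1y = 7.612 × 10^-3;  mass: 23.95x + 40.00y = 0.2790
Solving, x = 1.588 × 10^-3 mol, y = 6.024 × 10^-3 mol
mass of LiOH = 1.588 × 10^-3 × 23.95 = 0.03803 g
% LiOH = 0.03803 / 0.2790 × 100 = 13.63 %

13.63 %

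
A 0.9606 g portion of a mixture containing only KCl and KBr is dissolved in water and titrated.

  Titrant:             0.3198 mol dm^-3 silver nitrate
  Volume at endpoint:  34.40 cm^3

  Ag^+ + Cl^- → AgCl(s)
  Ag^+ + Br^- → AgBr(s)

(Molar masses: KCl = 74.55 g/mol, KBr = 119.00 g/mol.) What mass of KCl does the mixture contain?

n(AgNO3) = 0.03440 × 0.3198 = 0.01100 mol
Let x = n(KCl), y = n(KBr).
Titrant: 1x + 1y = 0.01100;  mass: 74.55x + 119.00y = 0.9606
Solving, x = 7.841 × 10^-3 mol, y = 3.160 × 10^-3 mol
mass of KCl = 7.841 × 10^-3 × 74.55 = 0.5845 g

0.5845 g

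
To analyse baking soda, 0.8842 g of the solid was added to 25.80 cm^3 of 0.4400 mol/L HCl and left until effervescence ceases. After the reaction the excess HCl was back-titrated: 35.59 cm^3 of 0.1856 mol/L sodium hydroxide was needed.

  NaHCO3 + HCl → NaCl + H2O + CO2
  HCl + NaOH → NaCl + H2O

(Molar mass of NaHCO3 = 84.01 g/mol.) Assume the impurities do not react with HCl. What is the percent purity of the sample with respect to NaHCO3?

n(HCl) added = 0.02580 × 0.4400 = 0.01135 mol
n(NaOH) used in back-titration = 0.03559 × 0.1856 = 6.606 × 10^-3 mol
n(HCl) left over = 6.606 × 10^-3 mol (1:1 ratio)
n(HCl) consumed by analyte = 0.01135 − 6.606 × 10^-3 = 4.746 × 10^-3 mol
n(NaHCO3) = 4.746 × 10^-3 mol (1:1 ratio)
mass of NaHCO3 = 4.746 × 10^-3 × 84.01 = 0.3988 g
% NaHCO3 = 0.3988 / 0.8842 × 100 = 45.10 %

45.10 %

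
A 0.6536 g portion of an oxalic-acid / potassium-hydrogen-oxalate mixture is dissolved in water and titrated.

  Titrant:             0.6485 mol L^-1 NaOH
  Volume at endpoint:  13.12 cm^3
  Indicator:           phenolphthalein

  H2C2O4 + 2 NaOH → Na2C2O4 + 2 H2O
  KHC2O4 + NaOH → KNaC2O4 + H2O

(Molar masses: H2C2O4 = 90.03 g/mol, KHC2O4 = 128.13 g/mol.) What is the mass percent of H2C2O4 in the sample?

n(NaOH) = 0.01312 × 0.6485 = 8.508 × 10^-3 mol
Let x = n(H2C2O4), y = n(KHC2O4).
Titrant: 2x + 1y = 8.508 × 10^-3;  mass: 90.03x + 128.13y = 0.6536
Solving, x = 2.626 × 10^-3 mol, y = 3.256 × 10^-3 mol
mass of H2C2O4 = 2.626 × 10^-3 × 90.03 = 0.2364 g
% H2C2O4 = 0.2364 / 0.6536 × 100 = 36.18 %

36.18 %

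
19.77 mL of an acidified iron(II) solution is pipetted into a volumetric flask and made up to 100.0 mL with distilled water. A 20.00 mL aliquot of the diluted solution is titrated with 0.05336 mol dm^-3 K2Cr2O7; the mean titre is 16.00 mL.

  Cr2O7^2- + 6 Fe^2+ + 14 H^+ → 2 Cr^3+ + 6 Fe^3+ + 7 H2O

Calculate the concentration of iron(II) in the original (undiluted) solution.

n(K2Cr2O7) = 0.01600 × 0.05336 = 8.538 × 10^-4 mol
From the 6:1 ratio, n(Fe2+) in the aliquot = 6/1 × 8.538 × 10^-4 = 5.123 × 10^-3 mol
[Fe2+]_dilute = 5.123 × 10^-3 / 0.02000 = 0.2561 mol/L
Dilution factor = 100.0 / 19.77 = 5.058
[Fe2+]_stock = 0.2561 × 5.058 = 1.296 mol/L

1.296 mol/L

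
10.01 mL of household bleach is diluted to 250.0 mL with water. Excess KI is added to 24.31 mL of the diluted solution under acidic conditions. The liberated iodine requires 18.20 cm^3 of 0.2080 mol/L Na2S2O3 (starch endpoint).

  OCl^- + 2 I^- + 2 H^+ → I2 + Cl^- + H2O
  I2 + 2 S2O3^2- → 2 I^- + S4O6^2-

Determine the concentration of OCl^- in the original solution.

1.945 mol/L

n(S2O3^2-) = 0.01820 × 0.2080 = 3.786 × 10^-3 mol
n(I2) = n(S2O3^2-)/2 = 1.893 × 10^-3 mol
n(OCl^-) in the aliquot = 1.893 × 10^-3 mol (1:1 ratio)
[OCl^-]_dilute = 1.893 × 10^-3 / 0.02431 = 0.07786 mol/L
[OCl^-]_original = 0.07786 × 250.0/10.01 = 1.945 mol/L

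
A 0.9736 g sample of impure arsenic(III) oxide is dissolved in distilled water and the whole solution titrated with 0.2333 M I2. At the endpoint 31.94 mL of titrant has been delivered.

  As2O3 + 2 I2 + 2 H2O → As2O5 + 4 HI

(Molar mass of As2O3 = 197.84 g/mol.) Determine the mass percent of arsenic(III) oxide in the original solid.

n(I2) = 0.03194 L × 0.2333 mol/L = 7.452 × 10^-3 mol
From the 1:2 ratio, n(As2O3) = 1/2 × 7.452 × 10^-3 = 3.726 × 10^-3 mol
mass of As2O3 = 3.726 × 10^-3 × 197.84 g/mol = 0.7371 g
% As2O3 = 0.7371 / 0.9736 × 100 = 75.71 %

75.71 %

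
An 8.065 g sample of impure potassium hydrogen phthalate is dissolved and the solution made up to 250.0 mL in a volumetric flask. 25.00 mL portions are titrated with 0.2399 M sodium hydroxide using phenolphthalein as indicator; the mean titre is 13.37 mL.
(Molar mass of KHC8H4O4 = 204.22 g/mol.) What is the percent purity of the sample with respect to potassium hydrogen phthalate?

81.22 %

KHC8H4O4 + NaOH → KNaC8H4O4 + H2O
n(NaOH) per titration = 0.01337 × 0.2399 = 3.207 × 10^-3 mol
n(KHC8H4O4) in each aliquot = 3.207 × 10^-3 mol (1:1 ratio)
n(KHC8H4O4) in the whole flask = 3.207 × 10^-3 × 250.0/25.00 = 0.03207 mol
mass of KHC8H4O4 = 0.03207 × 204.22 = 6.550 g
% KHC8H4O4 = 6.550 / 8.065 × 100 = 81.22 %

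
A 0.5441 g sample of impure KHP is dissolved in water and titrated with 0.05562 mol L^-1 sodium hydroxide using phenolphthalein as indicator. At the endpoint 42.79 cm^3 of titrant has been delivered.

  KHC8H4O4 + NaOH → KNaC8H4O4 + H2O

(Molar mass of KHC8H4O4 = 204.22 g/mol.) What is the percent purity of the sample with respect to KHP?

89.33 %

n(NaOH) = 0.04279 L × 0.05562 mol/L = 2.380 × 10^-3 mol
n(KHC8H4O4) = 2.380 × 10^-3 mol (1:1 ratio)
mass of KHC8H4O4 = 2.380 × 10^-3 × 204.22 g/mol = 0.4860 g
% KHC8H4O4 = 0.4860 / 0.5441 × 100 = 89.33 %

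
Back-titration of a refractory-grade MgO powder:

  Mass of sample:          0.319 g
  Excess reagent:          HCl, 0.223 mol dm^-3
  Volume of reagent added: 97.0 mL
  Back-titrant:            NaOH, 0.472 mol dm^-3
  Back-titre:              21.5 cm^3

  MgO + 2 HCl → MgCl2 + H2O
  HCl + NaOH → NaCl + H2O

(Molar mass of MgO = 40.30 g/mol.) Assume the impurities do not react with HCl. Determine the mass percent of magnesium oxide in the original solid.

n(HCl) added = 0.0970 × 0.223 = 0.0216 mol
n(NaOH) used in back-titration = 0.0215 × 0.472 = 0.0101 mol
n(HCl) left over = 0.0101 mol (1:1 ratio)
n(HCl) consumed by analyte = 0.0216 − 0.0101 = 0.0115 mol
From the 1:2 ratio, n(MgO) = 1/2 × 0.0115 = 5.74 × 10^-3 mol
mass of MgO = 5.74 × 10^-3 × 40.30 = 0.231 g
% MgO = 0.231 / 0.319 × 100 = 72.5 %

72.5 %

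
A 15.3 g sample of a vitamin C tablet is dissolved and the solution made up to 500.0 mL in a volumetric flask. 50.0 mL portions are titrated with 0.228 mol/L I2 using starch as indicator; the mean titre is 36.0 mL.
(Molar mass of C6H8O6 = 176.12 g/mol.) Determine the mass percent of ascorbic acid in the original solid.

94.5 %

C6H8O6 + I2 → C6H6O6 + 2 HI
n(I2) per titration = 0.0360 × 0.228 = 8.21 × 10^-3 mol
n(C6H8O6) in each aliquot = 8.21 × 10^-3 mol (1:1 ratio)
n(C6H8O6) in the whole flask = 8.21 × 10^-3 × 500.0/50.0 = 0.0821 mol
mass of C6H8O6 = 0.0821 × 176.12 = 14.5 g
% C6H8O6 = 14.5 / 15.3 × 100 = 94.5 %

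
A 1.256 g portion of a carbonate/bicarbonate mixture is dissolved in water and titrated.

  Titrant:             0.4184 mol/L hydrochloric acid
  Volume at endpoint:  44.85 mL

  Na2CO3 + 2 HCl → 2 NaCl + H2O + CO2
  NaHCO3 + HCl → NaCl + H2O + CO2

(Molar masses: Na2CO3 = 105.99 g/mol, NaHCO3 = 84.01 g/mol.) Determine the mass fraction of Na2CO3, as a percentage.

43.60 %

n(HCl) = 0.04485 × 0.4184 = 0.01877 mol
Let x = n(Na2CO3), y = n(NaHCO3).
Titrant: 2x + 1y = 0.01877;  mass: 105.99x + 84.01y = 1.256
Solving, x = 5.166 × 10^-3 mol, y = 8.433 × 10^-3 mol
mass of Na2CO3 = 5.166 × 10^-3 × 105.99 = 0.5476 g
% Na2CO3 = 0.5476 / 1.256 × 100 = 43.60 %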